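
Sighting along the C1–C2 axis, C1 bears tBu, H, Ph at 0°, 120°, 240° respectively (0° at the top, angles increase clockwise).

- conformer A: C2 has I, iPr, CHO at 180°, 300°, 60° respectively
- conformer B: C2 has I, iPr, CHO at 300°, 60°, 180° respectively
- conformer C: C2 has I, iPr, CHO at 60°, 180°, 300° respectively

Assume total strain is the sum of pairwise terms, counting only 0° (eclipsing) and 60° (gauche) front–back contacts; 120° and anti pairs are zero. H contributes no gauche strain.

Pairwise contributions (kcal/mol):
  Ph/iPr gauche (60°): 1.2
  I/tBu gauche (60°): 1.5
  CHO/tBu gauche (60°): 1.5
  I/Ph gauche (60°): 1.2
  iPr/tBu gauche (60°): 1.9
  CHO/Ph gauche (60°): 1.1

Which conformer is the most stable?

A (staggered): tBu(0°)/iPr(300°) gauche 1.9; tBu(0°)/CHO(60°) gauche 1.5; Ph(240°)/I(180°) gauche 1.2; Ph(240°)/iPr(300°) gauche 1.2 → 5.8 kcal/mol.
B (staggered): tBu(0°)/I(300°) gauche 1.5; tBu(0°)/iPr(60°) gauche 1.9; Ph(240°)/I(300°) gauche 1.2; Ph(240°)/CHO(180°) gauche 1.1 → 5.7 kcal/mol.
C (staggered): tBu(0°)/I(60°) gauche 1.5; tBu(0°)/CHO(300°) gauche 1.5; Ph(240°)/iPr(180°) gauche 1.2; Ph(240°)/CHO(300°) gauche 1.1 → 5.3 kcal/mol.
C has the lowest total (5.3 kcal/mol).

C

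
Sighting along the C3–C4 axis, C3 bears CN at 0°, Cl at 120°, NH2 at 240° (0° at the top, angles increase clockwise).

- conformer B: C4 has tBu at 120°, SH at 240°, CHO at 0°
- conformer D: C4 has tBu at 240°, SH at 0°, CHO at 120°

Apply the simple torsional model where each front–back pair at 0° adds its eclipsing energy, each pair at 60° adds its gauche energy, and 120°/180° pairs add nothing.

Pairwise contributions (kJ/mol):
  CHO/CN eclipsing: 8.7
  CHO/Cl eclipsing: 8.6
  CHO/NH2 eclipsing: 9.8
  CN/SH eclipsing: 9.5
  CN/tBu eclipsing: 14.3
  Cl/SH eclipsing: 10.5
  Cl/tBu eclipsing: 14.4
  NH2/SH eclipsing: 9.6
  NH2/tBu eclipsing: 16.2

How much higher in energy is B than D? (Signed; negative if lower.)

-1.6 kJ/mol

B is eclipsed. CN at 0° is eclipsed with CHO at 0° (8.7); Cl at 120° is eclipsed with tBu at 120° (14.4); NH2 at 240° is eclipsed with SH at 240° (9.6). Total 32.7 kJ/mol.
D is eclipsed. CN at 0° is eclipsed with SH at 0° (9.5); Cl at 120° is eclipsed with CHO at 120° (8.6); NH2 at 240° is eclipsed with tBu at 240° (16.2). Total 34.3 kJ/mol.
E(B) − E(D) = 32.7 − 34.3 = -1.6 kJ/mol.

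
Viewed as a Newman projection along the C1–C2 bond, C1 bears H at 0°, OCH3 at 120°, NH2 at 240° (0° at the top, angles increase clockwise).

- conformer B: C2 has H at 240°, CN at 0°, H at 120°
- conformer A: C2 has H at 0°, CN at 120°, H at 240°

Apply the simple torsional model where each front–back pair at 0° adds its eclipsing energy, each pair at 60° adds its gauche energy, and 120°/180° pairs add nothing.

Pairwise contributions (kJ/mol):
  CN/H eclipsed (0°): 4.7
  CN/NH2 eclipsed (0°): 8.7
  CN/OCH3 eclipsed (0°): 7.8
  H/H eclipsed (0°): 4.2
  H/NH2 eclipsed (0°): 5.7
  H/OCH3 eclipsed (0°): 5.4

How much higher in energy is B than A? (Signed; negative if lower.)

-1.9 kJ/mol

B (eclipsed): H(0°)/CN(0°) eclipsed 4.7; OCH3(120°)/H(120°) eclipsed 5.4; NH2(240°)/H(240°) eclipsed 5.7 → 15.8 kJ/mol.
A (eclipsed): H(0°)/H(0°) eclipsed 4.2; OCH3(120°)/CN(120°) eclipsed 7.8; NH2(240°)/H(240°) eclipsed 5.7 → 17.7 kJ/mol.
E(B) − E(A) = 15.8 − 17.7 = -1.9 kJ/mol.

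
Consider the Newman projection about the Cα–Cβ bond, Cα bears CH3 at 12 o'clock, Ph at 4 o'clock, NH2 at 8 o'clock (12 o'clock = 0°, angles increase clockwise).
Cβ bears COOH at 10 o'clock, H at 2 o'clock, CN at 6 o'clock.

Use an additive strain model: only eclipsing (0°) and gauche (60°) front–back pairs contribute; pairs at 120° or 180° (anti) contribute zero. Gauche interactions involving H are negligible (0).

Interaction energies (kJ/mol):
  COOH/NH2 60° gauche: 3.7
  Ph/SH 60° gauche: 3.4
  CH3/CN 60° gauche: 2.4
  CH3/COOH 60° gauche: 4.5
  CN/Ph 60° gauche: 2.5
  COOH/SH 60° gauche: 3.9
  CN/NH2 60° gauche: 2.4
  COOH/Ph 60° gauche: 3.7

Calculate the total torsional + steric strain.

13.1 kJ/mol

This conformer is staggered. CH3 at 0° is gauche with COOH at 300° (4.5); Ph at 120° is gauche with CN at 180° (2.5); NH2 at 240° is gauche with COOH at 300° (3.7); NH2 at 240° is gauche with CN at 180° (2.4). Total 13.1 kJ/mol.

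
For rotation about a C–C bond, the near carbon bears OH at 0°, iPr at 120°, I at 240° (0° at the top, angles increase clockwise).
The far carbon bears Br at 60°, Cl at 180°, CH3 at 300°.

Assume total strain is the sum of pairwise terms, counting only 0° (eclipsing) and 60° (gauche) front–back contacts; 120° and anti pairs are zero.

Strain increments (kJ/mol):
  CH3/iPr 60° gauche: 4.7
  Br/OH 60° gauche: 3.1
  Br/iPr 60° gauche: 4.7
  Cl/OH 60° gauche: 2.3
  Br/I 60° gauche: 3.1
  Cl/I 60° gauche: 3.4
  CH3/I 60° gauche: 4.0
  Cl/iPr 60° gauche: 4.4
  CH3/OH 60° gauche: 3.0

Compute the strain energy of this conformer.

This conformer (staggered): OH(0°)/Br(60°) gauche 3.1; OH(0°)/CH3(300°) gauche 3.0; iPr(120°)/Br(60°) gauche 4.7; iPr(120°)/Cl(180°) gauche 4.4; I(240°)/Cl(180°) gauche 3.4; I(240°)/CH3(300°) gauche 4.0 → 22.6 kJ/mol.

22.6 kJ/mol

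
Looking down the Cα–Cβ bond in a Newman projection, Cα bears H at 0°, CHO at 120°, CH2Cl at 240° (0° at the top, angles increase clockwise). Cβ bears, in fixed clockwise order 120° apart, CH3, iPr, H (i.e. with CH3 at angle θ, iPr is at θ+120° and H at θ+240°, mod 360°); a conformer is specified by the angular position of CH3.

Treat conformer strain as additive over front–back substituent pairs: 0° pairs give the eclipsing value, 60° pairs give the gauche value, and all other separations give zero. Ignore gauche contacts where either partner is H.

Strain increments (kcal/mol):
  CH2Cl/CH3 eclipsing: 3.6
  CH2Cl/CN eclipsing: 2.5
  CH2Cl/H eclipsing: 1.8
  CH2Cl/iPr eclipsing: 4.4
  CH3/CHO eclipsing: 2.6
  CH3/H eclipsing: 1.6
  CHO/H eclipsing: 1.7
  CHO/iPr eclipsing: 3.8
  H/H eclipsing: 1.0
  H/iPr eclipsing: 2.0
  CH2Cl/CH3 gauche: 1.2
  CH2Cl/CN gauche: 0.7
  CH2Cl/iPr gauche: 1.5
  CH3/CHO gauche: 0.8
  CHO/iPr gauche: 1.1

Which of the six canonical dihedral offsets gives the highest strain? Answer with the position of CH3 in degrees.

120°

CH3 at 0° is eclipsed. H at 0° is eclipsed with CH3 at 0° (1.6); CHO at 120° is eclipsed with iPr at 120° (3.8); CH2Cl at 240° is eclipsed with H at 240° (1.8). Total 7.2 kcal/mol.
CH3 at 60° is staggered. CHO at 120° is gauche with CH3 at 60° (0.8); CHO at 120° is gauche with iPr at 180° (1.1); CH2Cl at 240° is gauche with iPr at 180° (1.5). Total 3.4 kcal/mol.
CH3 at 120° is eclipsed. H at 0° is eclipsed with H at 0° (1.0); CHO at 120° is eclipsed with CH3 at 120° (2.6); CH2Cl at 240° is eclipsed with iPr at 240° (4.4). Total 8.0 kcal/mol.
CH3 at 180° is staggered. CHO at 120° is gauche with CH3 at 180° (0.8); CH2Cl at 240° is gauche with CH3 at 180° (1.2); CH2Cl at 240° is gauche with iPr at 300° (1.5). Total 3.5 kcal/mol.
CH3 at 240° is eclipsed. H at 0° is eclipsed with iPr at 0° (2.0); CHO at 120° is eclipsed with H at 120° (1.7); CH2Cl at 240° is eclipsed with CH3 at 240° (3.6). Total 7.3 kcal/mol.
CH3 at 300° is staggered. CHO at 120° is gauche with iPr at 60° (1.1); CH2Cl at 240° is gauche with CH3 at 300° (1.2). Total 2.3 kcal/mol.
The maximum (8.0 kcal/mol) occurs with CH3 at 120°.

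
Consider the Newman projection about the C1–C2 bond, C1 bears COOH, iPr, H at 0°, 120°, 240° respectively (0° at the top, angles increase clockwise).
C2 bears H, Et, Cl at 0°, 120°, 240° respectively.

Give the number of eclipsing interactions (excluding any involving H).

1

Non-H eclipsing pairs: iPr(120°)/Et(120°) — 1 interaction.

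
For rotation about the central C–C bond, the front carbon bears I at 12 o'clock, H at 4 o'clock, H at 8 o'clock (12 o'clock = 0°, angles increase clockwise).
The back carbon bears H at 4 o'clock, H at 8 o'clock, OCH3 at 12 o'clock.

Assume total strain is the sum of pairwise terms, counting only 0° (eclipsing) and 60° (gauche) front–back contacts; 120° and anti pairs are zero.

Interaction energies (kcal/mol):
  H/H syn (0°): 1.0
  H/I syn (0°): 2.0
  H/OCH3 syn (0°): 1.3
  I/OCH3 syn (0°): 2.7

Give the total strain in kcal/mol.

4.7 kcal/mol

This conformer (eclipsed): I–OCH3 eclipsed, H–H eclipsed, H–H eclipsed; 2.7 + 1.0 + 1.0 = 4.7 kcal/mol.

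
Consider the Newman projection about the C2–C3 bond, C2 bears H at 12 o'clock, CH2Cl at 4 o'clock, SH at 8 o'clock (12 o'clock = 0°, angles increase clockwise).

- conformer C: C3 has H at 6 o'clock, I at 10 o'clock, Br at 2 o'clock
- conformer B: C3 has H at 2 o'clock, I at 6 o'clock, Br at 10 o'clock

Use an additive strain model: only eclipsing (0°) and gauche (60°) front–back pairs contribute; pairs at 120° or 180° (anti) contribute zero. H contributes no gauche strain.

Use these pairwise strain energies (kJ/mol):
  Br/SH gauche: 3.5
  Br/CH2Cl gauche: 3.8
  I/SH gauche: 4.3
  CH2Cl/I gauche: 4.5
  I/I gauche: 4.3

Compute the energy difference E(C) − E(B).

C (staggered): CH2Cl(120°)/Br(60°) gauche 3.8; SH(240°)/I(300°) gauche 4.3 → 8.1 kJ/mol.
B (staggered): CH2Cl(120°)/I(180°) gauche 4.5; SH(240°)/I(180°) gauche 4.3; SH(240°)/Br(300°) gauche 3.5 → 12.3 kJ/mol.
E(C) − E(B) = 8.1 − 12.3 = -4.2 kJ/mol.

-4.2 kJ/mol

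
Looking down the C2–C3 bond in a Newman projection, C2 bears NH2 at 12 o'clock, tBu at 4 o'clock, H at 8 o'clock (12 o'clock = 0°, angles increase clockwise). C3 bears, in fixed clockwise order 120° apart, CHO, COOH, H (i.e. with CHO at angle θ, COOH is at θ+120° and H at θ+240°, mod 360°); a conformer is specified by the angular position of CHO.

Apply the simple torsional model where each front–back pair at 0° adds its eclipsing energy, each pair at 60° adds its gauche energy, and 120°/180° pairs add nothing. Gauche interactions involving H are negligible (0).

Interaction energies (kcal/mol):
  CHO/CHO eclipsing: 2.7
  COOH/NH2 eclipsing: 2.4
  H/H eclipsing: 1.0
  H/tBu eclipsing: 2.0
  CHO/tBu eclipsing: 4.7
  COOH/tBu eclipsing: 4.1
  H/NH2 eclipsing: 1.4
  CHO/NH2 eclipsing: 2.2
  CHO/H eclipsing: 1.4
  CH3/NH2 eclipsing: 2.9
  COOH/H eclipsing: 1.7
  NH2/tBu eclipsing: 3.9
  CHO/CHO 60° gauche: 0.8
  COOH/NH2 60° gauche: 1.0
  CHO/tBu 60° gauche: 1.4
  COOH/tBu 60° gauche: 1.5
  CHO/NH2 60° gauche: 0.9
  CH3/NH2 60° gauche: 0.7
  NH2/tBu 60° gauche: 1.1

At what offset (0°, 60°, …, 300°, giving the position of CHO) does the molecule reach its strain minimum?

CHO at 0° (eclipsed): NH2–CHO eclipsed, tBu–COOH eclipsed, H–H eclipsed; 2.2 + 4.1 + 1.0 = 7.3 kcal/mol.
CHO at 60° (staggered): NH2–CHO gauche, tBu–CHO gauche, tBu–COOH gauche; 0.9 + 1.4 + 1.5 = 3.8 kcal/mol.
CHO at 120° (eclipsed): NH2–H eclipsed, tBu–CHO eclipsed, H–COOH eclipsed; 1.4 + 4.7 + 1.7 = 7.8 kcal/mol.
CHO at 180° (staggered): NH2–COOH gauche, tBu–CHO gauche; 1.0 + 1.4 = 2.4 kcal/mol.
CHO at 240° (eclipsed): NH2–COOH eclipsed, tBu–H eclipsed, H–CHO eclipsed; 2.4 + 2.0 + 1.4 = 5.8 kcal/mol.
CHO at 300° (staggered): NH2–CHO gauche, NH2–COOH gauche, tBu–COOH gauche; 0.9 + 1.0 + 1.5 = 3.4 kcal/mol.
The minimum (2.4 kcal/mol) occurs with CHO at 180°.

180°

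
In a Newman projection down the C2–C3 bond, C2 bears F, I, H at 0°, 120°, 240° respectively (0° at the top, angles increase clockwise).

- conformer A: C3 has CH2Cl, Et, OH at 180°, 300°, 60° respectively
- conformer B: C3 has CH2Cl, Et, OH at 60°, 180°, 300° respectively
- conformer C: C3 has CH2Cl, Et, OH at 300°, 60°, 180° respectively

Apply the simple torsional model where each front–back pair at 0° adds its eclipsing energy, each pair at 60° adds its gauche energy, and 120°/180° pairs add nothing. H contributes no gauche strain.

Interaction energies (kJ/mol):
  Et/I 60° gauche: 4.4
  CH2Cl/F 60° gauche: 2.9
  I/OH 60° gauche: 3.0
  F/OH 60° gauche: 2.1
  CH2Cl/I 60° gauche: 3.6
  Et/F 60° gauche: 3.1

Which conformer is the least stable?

C

A (staggered): F–Et gauche, F–OH gauche, I–CH2Cl gauche, I–OH gauche; 3.1 + 2.1 + 3.6 + 3.0 = 11.8 kJ/mol.
B (staggered): F–CH2Cl gauche, F–OH gauche, I–CH2Cl gauche, I–Et gauche; 2.9 + 2.1 + 3.6 + 4.4 = 13.0 kJ/mol.
C (staggered): F–CH2Cl gauche, F–Et gauche, I–Et gauche, I–OH gauche; 2.9 + 3.1 + 4.4 + 3.0 = 13.4 kJ/mol.
C has the highest total (13.4 kJ/mol).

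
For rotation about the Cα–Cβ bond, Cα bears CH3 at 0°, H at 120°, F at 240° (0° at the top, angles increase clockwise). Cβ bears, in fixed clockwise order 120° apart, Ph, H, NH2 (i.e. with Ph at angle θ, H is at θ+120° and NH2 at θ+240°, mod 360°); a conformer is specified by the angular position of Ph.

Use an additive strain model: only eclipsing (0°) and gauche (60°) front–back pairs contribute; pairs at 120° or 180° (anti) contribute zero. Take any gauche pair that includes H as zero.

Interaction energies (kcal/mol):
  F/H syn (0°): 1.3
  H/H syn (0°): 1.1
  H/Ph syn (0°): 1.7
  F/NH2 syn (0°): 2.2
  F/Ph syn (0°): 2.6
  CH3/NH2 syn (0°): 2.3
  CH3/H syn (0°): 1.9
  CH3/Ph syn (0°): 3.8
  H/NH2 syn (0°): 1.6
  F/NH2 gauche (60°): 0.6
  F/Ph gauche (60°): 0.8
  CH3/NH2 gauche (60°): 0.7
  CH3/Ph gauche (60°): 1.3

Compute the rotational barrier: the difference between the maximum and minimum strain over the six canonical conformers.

Ph at 0° (eclipsed): CH3–Ph eclipsed, H–H eclipsed, F–NH2 eclipsed; 3.8 + 1.1 + 2.2 = 7.1 kcal/mol.
Ph at 60° (staggered): CH3–Ph gauche, CH3–NH2 gauche, F–NH2 gauche; 1.3 + 0.7 + 0.6 = 2.6 kcal/mol.
Ph at 120° (eclipsed): CH3–NH2 eclipsed, H–Ph eclipsed, F–H eclipsed; 2.3 + 1.7 + 1.3 = 5.3 kcal/mol.
Ph at 180° (staggered): CH3–NH2 gauche, F–Ph gauche; 0.7 + 0.8 = 1.5 kcal/mol.
Ph at 240° (eclipsed): CH3–H eclipsed, H–NH2 eclipsed, F–Ph eclipsed; 1.9 + 1.6 + 2.6 = 6.1 kcal/mol.
Ph at 300° (staggered): CH3–Ph gauche, F–Ph gauche, F–NH2 gauche; 1.3 + 0.8 + 0.6 = 2.7 kcal/mol.
Max at 0° (7.1 kcal/mol), min at 180° (1.5 kcal/mol); barrier = 5.6 kcal/mol.

5.6 kcal/mol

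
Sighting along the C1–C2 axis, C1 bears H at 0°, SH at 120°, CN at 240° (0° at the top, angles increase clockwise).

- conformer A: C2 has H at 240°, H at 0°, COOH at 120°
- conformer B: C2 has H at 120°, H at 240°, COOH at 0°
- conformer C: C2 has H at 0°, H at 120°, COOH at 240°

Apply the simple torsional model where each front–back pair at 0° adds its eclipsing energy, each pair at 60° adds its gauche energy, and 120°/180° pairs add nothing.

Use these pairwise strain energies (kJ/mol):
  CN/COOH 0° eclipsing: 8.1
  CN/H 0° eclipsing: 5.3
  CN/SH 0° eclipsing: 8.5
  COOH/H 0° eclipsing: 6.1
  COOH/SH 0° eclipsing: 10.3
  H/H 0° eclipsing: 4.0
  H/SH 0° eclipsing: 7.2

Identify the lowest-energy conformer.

A (eclipsed): H(0°)/H(0°) eclipsed 4.0; SH(120°)/COOH(120°) eclipsed 10.3; CN(240°)/H(240°) eclipsed 5.3 → 19.6 kJ/mol.
B (eclipsed): H(0°)/COOH(0°) eclipsed 6.1; SH(120°)/H(120°) eclipsed 7.2; CN(240°)/H(240°) eclipsed 5.3 → 18.6 kJ/mol.
C (eclipsed): H(0°)/H(0°) eclipsed 4.0; SH(120°)/H(120°) eclipsed 7.2; CN(240°)/COOH(240°) eclipsed 8.1 → 19.3 kJ/mol.
B has the lowest total (18.6 kJ/mol).

B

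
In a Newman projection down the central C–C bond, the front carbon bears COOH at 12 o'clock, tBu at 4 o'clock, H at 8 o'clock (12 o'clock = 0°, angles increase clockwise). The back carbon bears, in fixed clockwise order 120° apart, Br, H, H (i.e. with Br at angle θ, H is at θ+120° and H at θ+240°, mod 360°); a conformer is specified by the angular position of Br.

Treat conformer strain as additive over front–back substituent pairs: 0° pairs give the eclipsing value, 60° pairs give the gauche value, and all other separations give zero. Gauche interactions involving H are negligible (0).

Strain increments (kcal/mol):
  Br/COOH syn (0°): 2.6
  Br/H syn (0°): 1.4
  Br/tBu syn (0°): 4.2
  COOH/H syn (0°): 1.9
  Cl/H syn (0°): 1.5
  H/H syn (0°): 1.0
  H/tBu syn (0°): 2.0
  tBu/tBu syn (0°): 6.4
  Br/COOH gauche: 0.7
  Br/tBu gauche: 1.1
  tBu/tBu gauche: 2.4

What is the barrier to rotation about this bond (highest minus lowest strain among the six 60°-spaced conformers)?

6.4 kcal/mol

Br at 0° is eclipsed. COOH at 0° is eclipsed with Br at 0° (2.6); tBu at 120° is eclipsed with H at 120° (2.0); H at 240° is eclipsed with H at 240° (1.0). Total 5.6 kcal/mol.
Br at 60° is staggered. COOH at 0° is gauche with Br at 60° (0.7); tBu at 120° is gauche with Br at 60° (1.1). Total 1.8 kcal/mol.
Br at 120° is eclipsed. COOH at 0° is eclipsed with H at 0° (1.9); tBu at 120° is eclipsed with Br at 120° (4.2); H at 240° is eclipsed with H at 240° (1.0). Total 7.1 kcal/mol.
Br at 180° is staggered. tBu at 120° is gauche with Br at 180° (1.1). Total 1.1 kcal/mol.
Br at 240° is eclipsed. COOH at 0° is eclipsed with H at 0° (1.9); tBu at 120° is eclipsed with H at 120° (2.0); H at 240° is eclipsed with Br at 240° (1.4). Total 5.3 kcal/mol.
Br at 300° is staggered. COOH at 0° is gauche with Br at 300° (0.7). Total 0.7 kcal/mol.
Max at 120° (7.1 kcal/mol), min at 300° (0.7 kcal/mol); barrier = 6.4 kcal/mol.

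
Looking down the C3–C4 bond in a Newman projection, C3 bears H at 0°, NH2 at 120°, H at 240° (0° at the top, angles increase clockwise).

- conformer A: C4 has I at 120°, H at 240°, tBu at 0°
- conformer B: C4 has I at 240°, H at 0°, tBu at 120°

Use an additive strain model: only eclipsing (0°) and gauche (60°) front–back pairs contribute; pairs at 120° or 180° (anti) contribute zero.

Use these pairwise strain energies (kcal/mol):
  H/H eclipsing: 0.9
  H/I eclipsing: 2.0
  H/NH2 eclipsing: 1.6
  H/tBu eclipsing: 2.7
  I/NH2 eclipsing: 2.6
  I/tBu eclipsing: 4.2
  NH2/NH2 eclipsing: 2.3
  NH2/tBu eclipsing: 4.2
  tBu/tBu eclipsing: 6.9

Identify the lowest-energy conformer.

A

A (eclipsed): H–tBu eclipsed, NH2–I eclipsed, H–H eclipsed; 2.7 + 2.6 + 0.9 = 6.2 kcal/mol.
B (eclipsed): H–H eclipsed, NH2–tBu eclipsed, H–I eclipsed; 0.9 + 4.2 + 2.0 = 7.1 kcal/mol.
A has the lowest total (6.2 kcal/mol).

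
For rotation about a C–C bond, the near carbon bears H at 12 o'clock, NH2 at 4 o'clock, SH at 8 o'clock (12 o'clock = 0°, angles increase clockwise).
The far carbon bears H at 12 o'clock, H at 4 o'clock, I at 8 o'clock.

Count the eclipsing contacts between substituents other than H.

1

Non-H eclipsing pairs: SH(240°)/I(240°) — 1 interaction.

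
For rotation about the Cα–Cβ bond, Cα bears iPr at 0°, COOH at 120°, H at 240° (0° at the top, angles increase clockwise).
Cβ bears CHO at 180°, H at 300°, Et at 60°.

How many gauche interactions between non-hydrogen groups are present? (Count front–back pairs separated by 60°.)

Non-H gauche pairs: iPr(0°)/Et(60°); COOH(120°)/CHO(180°); COOH(120°)/Et(60°) — 3 interactions.

3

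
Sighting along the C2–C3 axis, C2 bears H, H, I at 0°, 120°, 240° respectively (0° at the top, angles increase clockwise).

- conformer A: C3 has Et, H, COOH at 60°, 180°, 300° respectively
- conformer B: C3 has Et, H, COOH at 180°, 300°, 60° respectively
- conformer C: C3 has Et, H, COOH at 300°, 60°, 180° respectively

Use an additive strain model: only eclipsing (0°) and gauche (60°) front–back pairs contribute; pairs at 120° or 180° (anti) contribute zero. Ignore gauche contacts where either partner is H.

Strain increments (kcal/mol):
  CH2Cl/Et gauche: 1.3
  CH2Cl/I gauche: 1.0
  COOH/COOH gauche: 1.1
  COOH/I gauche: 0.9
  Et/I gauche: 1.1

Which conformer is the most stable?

A

A (staggered): I–COOH gauche; 0.9 = 0.9 kcal/mol.
B (staggered): I–Et gauche; 1.1 = 1.1 kcal/mol.
C (staggered): I–Et gauche, I–COOH gauche; 1.1 + 0.9 = 2.0 kcal/mol.
A has the lowest total (0.9 kcal/mol).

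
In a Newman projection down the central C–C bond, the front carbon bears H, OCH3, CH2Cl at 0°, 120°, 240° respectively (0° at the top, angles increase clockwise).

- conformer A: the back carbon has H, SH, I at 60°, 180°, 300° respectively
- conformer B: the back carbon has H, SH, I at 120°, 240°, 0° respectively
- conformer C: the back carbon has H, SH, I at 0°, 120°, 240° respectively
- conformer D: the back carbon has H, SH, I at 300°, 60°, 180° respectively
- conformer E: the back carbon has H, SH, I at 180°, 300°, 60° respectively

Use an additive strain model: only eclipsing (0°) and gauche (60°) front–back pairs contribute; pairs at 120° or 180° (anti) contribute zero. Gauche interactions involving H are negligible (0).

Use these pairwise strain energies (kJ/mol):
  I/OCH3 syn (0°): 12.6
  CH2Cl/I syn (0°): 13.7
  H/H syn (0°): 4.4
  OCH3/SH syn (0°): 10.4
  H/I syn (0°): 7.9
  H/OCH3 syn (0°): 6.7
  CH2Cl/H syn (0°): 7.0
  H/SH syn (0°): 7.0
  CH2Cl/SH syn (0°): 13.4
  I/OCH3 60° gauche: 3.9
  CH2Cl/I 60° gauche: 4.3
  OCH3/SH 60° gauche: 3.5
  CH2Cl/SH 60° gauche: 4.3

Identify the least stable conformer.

C

A is staggered. OCH3 at 120° is gauche with SH at 180° (3.5); CH2Cl at 240° is gauche with SH at 180° (4.3); CH2Cl at 240° is gauche with I at 300° (4.3). Total 12.1 kJ/mol.
B is eclipsed. H at 0° is eclipsed with I at 0° (7.9); OCH3 at 120° is eclipsed with H at 120° (6.7); CH2Cl at 240° is eclipsed with SH at 240° (13.4). Total 28.0 kJ/mol.
C is eclipsed. H at 0° is eclipsed with H at 0° (4.4); OCH3 at 120° is eclipsed with SH at 120° (10.4); CH2Cl at 240° is eclipsed with I at 240° (13.7). Total 28.5 kJ/mol.
D is staggered. OCH3 at 120° is gauche with SH at 60° (3.5); OCH3 at 120° is gauche with I at 180° (3.9); CH2Cl at 240° is gauche with I at 180° (4.3). Total 11.7 kJ/mol.
E is staggered. OCH3 at 120° is gauche with I at 60° (3.9); CH2Cl at 240° is gauche with SH at 300° (4.3). Total 8.2 kJ/mol.
C has the highest total (28.5 kJ/mol).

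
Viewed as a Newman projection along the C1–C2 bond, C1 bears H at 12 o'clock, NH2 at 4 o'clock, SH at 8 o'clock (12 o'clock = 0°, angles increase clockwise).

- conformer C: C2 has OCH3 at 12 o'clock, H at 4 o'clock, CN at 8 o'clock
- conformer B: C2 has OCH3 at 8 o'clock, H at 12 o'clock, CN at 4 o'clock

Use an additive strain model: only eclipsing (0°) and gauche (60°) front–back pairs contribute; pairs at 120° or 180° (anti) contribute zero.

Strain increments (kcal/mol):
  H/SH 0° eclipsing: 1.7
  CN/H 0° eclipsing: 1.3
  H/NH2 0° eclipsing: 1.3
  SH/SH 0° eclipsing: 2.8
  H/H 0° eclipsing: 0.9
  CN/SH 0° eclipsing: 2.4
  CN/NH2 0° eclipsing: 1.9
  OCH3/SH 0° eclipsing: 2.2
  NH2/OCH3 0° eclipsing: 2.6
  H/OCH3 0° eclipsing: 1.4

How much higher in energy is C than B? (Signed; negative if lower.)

C (eclipsed): H(0°)/OCH3(0°) eclipsed 1.4; NH2(120°)/H(120°) eclipsed 1.3; SH(240°)/CN(240°) eclipsed 2.4 → 5.1 kcal/mol.
B (eclipsed): H(0°)/H(0°) eclipsed 0.9; NH2(120°)/CN(120°) eclipsed 1.9; SH(240°)/OCH3(240°) eclipsed 2.2 → 5.0 kcal/mol.
E(C) − E(B) = 5.1 − 5.0 = +0.1 kcal/mol.

+0.1 kcal/mol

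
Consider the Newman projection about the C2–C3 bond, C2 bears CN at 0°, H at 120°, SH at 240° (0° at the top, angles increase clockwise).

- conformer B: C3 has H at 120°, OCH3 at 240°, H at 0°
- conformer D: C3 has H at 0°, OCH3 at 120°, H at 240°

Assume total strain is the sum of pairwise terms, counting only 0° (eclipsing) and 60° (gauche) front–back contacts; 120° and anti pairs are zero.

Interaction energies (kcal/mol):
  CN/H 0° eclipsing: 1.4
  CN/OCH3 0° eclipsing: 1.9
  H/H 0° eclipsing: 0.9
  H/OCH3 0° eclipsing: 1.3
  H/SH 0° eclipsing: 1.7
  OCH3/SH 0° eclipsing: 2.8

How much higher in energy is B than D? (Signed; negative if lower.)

B (eclipsed): CN(0°)/H(0°) eclipsed 1.4; H(120°)/H(120°) eclipsed 0.9; SH(240°)/OCH3(240°) eclipsed 2.8 → 5.1 kcal/mol.
D (eclipsed): CN(0°)/H(0°) eclipsed 1.4; H(120°)/OCH3(120°) eclipsed 1.3; SH(240°)/H(240°) eclipsed 1.7 → 4.4 kcal/mol.
E(B) − E(D) = 5.1 − 4.4 = +0.7 kcal/mol.

+0.7 kcal/mol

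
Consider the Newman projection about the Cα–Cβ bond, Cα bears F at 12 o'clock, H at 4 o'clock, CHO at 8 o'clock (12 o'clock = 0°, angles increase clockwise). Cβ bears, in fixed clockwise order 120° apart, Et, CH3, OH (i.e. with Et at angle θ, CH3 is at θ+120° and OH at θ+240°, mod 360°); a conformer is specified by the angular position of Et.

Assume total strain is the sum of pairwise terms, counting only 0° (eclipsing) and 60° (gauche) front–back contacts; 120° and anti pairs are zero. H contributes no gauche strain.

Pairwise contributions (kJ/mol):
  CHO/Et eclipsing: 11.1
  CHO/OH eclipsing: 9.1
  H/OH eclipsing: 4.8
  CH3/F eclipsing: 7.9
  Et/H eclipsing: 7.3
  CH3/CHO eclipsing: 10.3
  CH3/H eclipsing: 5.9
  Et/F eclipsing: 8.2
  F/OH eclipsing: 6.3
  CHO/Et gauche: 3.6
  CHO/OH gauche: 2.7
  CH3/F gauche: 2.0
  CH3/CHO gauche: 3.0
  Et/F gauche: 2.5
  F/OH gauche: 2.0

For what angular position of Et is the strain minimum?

60°

Et at 0° (eclipsed): F–Et eclipsed, H–CH3 eclipsed, CHO–OH eclipsed; 8.2 + 5.9 + 9.1 = 23.2 kJ/mol.
Et at 60° (staggered): F–Et gauche, F–OH gauche, CHO–CH3 gauche, CHO–OH gauche; 2.5 + 2.0 + 3.0 + 2.7 = 10.2 kJ/mol.
Et at 120° (eclipsed): F–OH eclipsed, H–Et eclipsed, CHO–CH3 eclipsed; 6.3 + 7.3 + 10.3 = 23.9 kJ/mol.
Et at 180° (staggered): F–CH3 gauche, F–OH gauche, CHO–Et gauche, CHO–CH3 gauche; 2.0 + 2.0 + 3.6 + 3.0 = 10.6 kJ/mol.
Et at 240° (eclipsed): F–CH3 eclipsed, H–OH eclipsed, CHO–Et eclipsed; 7.9 + 4.8 + 11.1 = 23.8 kJ/mol.
Et at 300° (staggered): F–Et gauche, F–CH3 gauche, CHO–Et gauche, CHO–OH gauche; 2.5 + 2.0 + 3.6 + 2.7 = 10.8 kJ/mol.
The minimum (10.2 kJ/mol) occurs with Et at 60°.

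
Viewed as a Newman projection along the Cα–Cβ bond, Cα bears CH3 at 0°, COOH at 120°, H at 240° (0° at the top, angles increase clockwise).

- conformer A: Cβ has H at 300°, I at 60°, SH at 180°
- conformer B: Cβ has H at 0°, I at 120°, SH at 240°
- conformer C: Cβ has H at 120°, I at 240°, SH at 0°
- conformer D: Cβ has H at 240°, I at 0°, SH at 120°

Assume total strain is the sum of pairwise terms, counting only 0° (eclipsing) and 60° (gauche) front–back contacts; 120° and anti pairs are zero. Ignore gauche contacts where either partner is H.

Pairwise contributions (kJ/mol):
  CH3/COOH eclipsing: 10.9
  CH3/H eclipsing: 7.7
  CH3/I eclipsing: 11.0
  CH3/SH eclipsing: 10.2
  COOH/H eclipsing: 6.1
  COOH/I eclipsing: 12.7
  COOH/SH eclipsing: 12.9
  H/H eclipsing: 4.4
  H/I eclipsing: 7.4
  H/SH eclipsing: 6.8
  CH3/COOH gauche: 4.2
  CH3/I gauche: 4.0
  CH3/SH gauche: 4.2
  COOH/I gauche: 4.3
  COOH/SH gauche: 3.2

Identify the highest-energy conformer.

A (staggered): CH3–I gauche, COOH–I gauche, COOH–SH gauche; 4.0 + 4.3 + 3.2 = 11.5 kJ/mol.
B (eclipsed): CH3–H eclipsed, COOH–I eclipsed, H–SH eclipsed; 7.7 + 12.7 + 6.8 = 27.2 kJ/mol.
C (eclipsed): CH3–SH eclipsed, COOH–H eclipsed, H–I eclipsed; 10.2 + 6.1 + 7.4 = 23.7 kJ/mol.
D (eclipsed): CH3–I eclipsed, COOH–SH eclipsed, H–H eclipsed; 11.0 + 12.9 + 4.4 = 28.3 kJ/mol.
D has the highest total (28.3 kJ/mol).

D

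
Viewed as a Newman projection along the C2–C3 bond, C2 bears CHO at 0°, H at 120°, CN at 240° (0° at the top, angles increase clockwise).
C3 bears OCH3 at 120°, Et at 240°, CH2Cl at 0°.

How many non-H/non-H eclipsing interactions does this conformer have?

2

Non-H eclipsing pairs: CHO(0°)/CH2Cl(0°); CN(240°)/Et(240°) — 2 interactions.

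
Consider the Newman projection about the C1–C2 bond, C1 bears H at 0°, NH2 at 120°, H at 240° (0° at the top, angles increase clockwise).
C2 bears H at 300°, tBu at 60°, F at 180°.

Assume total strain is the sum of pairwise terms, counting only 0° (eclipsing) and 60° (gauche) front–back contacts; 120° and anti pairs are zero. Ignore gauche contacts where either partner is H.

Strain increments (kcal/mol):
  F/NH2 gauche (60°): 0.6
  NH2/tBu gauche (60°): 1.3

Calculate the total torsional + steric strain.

This conformer (staggered): NH2–tBu gauche, NH2–F gauche; 1.3 + 0.6 = 1.9 kcal/mol.

1.9 kcal/mol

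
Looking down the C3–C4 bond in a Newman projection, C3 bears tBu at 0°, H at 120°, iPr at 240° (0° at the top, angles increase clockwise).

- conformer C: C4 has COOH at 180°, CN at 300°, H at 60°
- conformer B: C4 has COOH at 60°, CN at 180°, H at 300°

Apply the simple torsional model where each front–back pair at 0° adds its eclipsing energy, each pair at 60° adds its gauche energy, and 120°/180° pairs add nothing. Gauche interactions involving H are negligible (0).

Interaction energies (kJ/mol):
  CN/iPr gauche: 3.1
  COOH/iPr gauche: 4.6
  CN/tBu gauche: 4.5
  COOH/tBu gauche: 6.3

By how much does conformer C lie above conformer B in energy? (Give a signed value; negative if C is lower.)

C (staggered): tBu(0°)/CN(300°) gauche 4.5; iPr(240°)/COOH(180°) gauche 4.6; iPr(240°)/CN(300°) gauche 3.1 → 12.2 kJ/mol.
B (staggered): tBu(0°)/COOH(60°) gauche 6.3; iPr(240°)/CN(180°) gauche 3.1 → 9.4 kJ/mol.
E(C) − E(B) = 12.2 − 9.4 = +2.8 kJ/mol.

+2.8 kJ/mol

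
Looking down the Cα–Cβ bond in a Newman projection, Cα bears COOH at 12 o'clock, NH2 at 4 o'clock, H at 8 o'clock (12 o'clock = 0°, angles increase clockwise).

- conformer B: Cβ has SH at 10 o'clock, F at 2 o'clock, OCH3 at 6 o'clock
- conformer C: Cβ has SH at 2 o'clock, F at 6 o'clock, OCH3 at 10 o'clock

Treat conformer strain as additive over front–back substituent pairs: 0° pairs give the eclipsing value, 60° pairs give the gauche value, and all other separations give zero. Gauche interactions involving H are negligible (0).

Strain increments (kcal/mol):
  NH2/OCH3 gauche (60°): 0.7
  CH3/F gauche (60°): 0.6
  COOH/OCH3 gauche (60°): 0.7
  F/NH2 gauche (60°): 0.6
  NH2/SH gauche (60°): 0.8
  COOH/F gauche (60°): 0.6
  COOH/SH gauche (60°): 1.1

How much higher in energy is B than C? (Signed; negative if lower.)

B (staggered): COOH(0°)/SH(300°) gauche 1.1; COOH(0°)/F(60°) gauche 0.6; NH2(120°)/F(60°) gauche 0.6; NH2(120°)/OCH3(180°) gauche 0.7 → 3.0 kcal/mol.
C (staggered): COOH(0°)/SH(60°) gauche 1.1; COOH(0°)/OCH3(300°) gauche 0.7; NH2(120°)/SH(60°) gauche 0.8; NH2(120°)/F(180°) gauche 0.6 → 3.2 kcal/mol.
E(B) − E(C) = 3.0 − 3.2 = -0.2 kcal/mol.

-0.2 kcal/mol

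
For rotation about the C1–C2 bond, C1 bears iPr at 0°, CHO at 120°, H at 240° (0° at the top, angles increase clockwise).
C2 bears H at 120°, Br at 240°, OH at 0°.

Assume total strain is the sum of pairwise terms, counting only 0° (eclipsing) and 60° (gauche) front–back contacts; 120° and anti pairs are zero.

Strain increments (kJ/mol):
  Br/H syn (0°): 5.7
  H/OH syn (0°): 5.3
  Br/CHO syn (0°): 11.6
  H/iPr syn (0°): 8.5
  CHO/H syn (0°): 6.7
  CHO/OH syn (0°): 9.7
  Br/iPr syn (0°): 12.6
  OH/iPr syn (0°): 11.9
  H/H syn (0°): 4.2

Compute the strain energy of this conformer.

24.3 kJ/mol

This conformer (eclipsed): iPr–OH eclipsed, CHO–H eclipsed, H–Br eclipsed; 11.9 + 6.7 + 5.7 = 24.3 kJ/mol.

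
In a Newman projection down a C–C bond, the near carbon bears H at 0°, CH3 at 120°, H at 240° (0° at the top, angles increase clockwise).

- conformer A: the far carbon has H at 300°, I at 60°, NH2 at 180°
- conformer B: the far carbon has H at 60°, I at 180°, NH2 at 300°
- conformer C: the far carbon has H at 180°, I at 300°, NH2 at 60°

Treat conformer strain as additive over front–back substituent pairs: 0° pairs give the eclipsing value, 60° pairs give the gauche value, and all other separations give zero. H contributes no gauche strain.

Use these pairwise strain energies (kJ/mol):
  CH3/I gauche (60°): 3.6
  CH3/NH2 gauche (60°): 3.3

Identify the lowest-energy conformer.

C

A is staggered. CH3 at 120° is gauche with I at 60° (3.6); CH3 at 120° is gauche with NH2 at 180° (3.3). Total 6.9 kJ/mol.
B is staggered. CH3 at 120° is gauche with I at 180° (3.6). Total 3.6 kJ/mol.
C is staggered. CH3 at 120° is gauche with NH2 at 60° (3.3). Total 3.3 kJ/mol.
C has the lowest total (3.3 kJ/mol).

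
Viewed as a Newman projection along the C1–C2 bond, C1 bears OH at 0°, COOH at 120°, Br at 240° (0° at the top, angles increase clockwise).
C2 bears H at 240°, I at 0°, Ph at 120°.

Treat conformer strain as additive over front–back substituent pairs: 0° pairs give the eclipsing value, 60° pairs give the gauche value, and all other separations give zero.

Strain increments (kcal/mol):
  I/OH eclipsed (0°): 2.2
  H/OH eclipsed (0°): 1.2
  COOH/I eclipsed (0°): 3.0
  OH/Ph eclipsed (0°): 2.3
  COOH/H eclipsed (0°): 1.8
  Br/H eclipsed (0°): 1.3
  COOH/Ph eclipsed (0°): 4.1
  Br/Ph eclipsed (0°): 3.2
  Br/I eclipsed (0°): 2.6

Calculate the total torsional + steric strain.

This conformer is eclipsed. OH at 0° is eclipsed with I at 0° (2.2); COOH at 120° is eclipsed with Ph at 120° (4.1); Br at 240° is eclipsed with H at 240° (1.3). Total 7.6 kcal/mol.

7.6 kcal/mol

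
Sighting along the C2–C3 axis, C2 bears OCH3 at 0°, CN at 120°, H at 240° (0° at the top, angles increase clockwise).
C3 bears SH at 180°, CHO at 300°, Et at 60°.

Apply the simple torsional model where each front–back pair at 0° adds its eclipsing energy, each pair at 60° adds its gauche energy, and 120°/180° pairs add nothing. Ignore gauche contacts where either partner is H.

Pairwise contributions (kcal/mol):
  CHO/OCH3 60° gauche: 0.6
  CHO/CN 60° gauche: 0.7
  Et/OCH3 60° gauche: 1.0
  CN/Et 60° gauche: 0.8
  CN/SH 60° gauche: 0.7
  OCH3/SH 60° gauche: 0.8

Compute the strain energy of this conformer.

This conformer (staggered): OCH3(0°)/CHO(300°) gauche 0.6; OCH3(0°)/Et(60°) gauche 1.0; CN(120°)/SH(180°) gauche 0.7; CN(120°)/Et(60°) gauche 0.8 → 3.1 kcal/mol.

3.1 kcal/mol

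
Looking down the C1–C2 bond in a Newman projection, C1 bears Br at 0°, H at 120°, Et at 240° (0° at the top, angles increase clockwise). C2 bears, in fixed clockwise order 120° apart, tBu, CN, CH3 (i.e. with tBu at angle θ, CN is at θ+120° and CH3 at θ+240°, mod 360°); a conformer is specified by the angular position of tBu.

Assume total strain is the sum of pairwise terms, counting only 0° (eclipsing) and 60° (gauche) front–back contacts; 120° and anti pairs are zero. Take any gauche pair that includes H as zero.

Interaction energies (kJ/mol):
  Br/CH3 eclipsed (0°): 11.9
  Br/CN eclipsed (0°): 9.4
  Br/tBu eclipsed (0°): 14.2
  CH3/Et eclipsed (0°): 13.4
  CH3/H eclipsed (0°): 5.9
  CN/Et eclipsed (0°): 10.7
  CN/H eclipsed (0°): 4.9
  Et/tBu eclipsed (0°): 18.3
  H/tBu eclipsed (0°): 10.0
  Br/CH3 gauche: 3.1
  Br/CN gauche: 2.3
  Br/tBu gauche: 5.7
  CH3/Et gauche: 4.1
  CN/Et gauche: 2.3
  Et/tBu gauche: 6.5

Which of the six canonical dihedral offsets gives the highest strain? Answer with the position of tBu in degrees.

tBu at 0° (eclipsed): Br(0°)/tBu(0°) eclipsed 14.2; H(120°)/CN(120°) eclipsed 4.9; Et(240°)/CH3(240°) eclipsed 13.4 → 32.5 kJ/mol.
tBu at 60° (staggered): Br(0°)/tBu(60°) gauche 5.7; Br(0°)/CH3(300°) gauche 3.1; Et(240°)/CN(180°) gauche 2.3; Et(240°)/CH3(300°) gauche 4.1 → 15.2 kJ/mol.
tBu at 120° (eclipsed): Br(0°)/CH3(0°) eclipsed 11.9; H(120°)/tBu(120°) eclipsed 10.0; Et(240°)/CN(240°) eclipsed 10.7 → 32.6 kJ/mol.
tBu at 180° (staggered): Br(0°)/CN(300°) gauche 2.3; Br(0°)/CH3(60°) gauche 3.1; Et(240°)/tBu(180°) gauche 6.5; Et(240°)/CN(300°) gauche 2.3 → 14.2 kJ/mol.
tBu at 240° (eclipsed): Br(0°)/CN(0°) eclipsed 9.4; H(120°)/CH3(120°) eclipsed 5.9; Et(240°)/tBu(240°) eclipsed 18.3 → 33.6 kJ/mol.
tBu at 300° (staggered): Br(0°)/tBu(300°) gauche 5.7; Br(0°)/CN(60°) gauche 2.3; Et(240°)/tBu(300°) gauche 6.5; Et(240°)/CH3(180°) gauche 4.1 → 18.6 kJ/mol.
The maximum (33.6 kJ/mol) occurs with tBu at 240°.

240°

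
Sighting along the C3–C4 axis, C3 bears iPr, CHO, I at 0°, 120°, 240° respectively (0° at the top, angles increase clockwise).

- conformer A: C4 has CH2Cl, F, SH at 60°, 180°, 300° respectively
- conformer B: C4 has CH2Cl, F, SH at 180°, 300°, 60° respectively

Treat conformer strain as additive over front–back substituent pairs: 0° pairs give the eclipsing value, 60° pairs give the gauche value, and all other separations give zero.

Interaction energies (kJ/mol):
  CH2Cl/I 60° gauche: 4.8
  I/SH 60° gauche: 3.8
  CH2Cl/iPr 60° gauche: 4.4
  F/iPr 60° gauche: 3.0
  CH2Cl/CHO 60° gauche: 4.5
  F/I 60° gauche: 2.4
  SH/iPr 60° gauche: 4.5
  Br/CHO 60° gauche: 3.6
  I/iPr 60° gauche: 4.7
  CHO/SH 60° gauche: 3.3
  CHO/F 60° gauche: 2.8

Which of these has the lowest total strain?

A

A is staggered. iPr at 0° is gauche with CH2Cl at 60° (4.4); iPr at 0° is gauche with SH at 300° (4.5); CHO at 120° is gauche with CH2Cl at 60° (4.5); CHO at 120° is gauche with F at 180° (2.8); I at 240° is gauche with F at 180° (2.4); I at 240° is gauche with SH at 300° (3.8). Total 22.4 kJ/mol.
B is staggered. iPr at 0° is gauche with F at 300° (3.0); iPr at 0° is gauche with SH at 60° (4.5); CHO at 120° is gauche with CH2Cl at 180° (4.5); CHO at 120° is gauche with SH at 60° (3.3); I at 240° is gauche with CH2Cl at 180° (4.8); I at 240° is gauche with F at 300° (2.4). Total 22.5 kJ/mol.
A has the lowest total (22.4 kJ/mol).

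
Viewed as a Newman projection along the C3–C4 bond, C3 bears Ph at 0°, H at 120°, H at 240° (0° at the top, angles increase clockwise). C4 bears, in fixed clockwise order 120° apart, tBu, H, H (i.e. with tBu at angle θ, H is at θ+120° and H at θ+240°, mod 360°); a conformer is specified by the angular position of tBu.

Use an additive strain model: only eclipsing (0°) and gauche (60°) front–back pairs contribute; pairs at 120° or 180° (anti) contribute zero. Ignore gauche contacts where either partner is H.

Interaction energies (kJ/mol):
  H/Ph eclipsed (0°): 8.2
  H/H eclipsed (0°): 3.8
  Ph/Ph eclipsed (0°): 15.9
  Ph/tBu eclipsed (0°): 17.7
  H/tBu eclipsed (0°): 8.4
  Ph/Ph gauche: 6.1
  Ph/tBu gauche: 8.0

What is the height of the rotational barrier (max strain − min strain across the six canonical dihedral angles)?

tBu at 0° is eclipsed. Ph at 0° is eclipsed with tBu at 0° (17.7); H at 120° is eclipsed with H at 120° (3.8); H at 240° is eclipsed with H at 240° (3.8). Total 25.3 kJ/mol.
tBu at 60° is staggered. Ph at 0° is gauche with tBu at 60° (8.0). Total 8.0 kJ/mol.
tBu at 120° is eclipsed. Ph at 0° is eclipsed with H at 0° (8.2); H at 120° is eclipsed with tBu at 120° (8.4); H at 240° is eclipsed with H at 240° (3.8). Total 20.4 kJ/mol.
tBu at 180° (staggered): no non-H gauche contacts → 0.0 kJ/mol.
tBu at 240° is eclipsed. Ph at 0° is eclipsed with H at 0° (8.2); H at 120° is eclipsed with H at 120° (3.8); H at 240° is eclipsed with tBu at 240° (8.4). Total 20.4 kJ/mol.
tBu at 300° is staggered. Ph at 0° is gauche with tBu at 300° (8.0). Total 8.0 kJ/mol.
Max at 0° (25.3 kJ/mol), min at 180° (0.0 kJ/mol); barrier = 25.3 kJ/mol.

25.3 kJ/mol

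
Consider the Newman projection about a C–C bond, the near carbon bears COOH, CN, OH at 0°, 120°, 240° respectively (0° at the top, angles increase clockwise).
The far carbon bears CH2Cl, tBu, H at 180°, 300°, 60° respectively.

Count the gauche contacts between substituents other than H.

Non-H gauche pairs: COOH(0°)/tBu(300°); CN(120°)/CH2Cl(180°); OH(240°)/CH2Cl(180°); OH(240°)/tBu(300°) — 4 interactions.

4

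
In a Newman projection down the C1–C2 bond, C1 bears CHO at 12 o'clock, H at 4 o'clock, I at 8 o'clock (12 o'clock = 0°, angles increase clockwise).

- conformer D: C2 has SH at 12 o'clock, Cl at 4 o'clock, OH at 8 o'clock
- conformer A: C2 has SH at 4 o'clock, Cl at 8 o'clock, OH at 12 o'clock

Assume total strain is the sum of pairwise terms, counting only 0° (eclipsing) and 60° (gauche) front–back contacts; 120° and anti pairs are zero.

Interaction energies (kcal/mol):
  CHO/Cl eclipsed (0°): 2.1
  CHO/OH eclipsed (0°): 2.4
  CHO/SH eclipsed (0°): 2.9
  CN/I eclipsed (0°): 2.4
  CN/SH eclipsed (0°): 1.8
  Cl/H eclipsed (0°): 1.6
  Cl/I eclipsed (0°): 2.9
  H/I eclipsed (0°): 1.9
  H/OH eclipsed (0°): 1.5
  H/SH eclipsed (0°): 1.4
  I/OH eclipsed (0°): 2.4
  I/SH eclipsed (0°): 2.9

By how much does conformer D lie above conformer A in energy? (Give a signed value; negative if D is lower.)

+0.2 kcal/mol

D (eclipsed): CHO(0°)/SH(0°) eclipsed 2.9; H(120°)/Cl(120°) eclipsed 1.6; I(240°)/OH(240°) eclipsed 2.4 → 6.9 kcal/mol.
A (eclipsed): CHO(0°)/OH(0°) eclipsed 2.4; H(120°)/SH(120°) eclipsed 1.4; I(240°)/Cl(240°) eclipsed 2.9 → 6.7 kcal/mol.
E(D) − E(A) = 6.9 − 6.7 = +0.2 kcal/mol.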